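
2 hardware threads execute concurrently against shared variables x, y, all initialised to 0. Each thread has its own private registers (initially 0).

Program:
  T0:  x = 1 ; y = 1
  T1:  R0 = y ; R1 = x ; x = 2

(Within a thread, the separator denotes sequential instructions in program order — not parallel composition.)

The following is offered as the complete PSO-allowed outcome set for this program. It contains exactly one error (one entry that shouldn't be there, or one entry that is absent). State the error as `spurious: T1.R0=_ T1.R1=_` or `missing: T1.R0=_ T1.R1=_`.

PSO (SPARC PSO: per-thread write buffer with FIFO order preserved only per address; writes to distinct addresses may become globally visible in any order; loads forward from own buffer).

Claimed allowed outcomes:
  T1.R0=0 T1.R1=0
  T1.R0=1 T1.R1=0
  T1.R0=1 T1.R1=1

missing: T1.R0=0 T1.R1=1

outcome vector order: (T1.R0,T1.R1)
under PSO → 0/0 0/1 1/0 1/1
PSO∖claimed = {0/1}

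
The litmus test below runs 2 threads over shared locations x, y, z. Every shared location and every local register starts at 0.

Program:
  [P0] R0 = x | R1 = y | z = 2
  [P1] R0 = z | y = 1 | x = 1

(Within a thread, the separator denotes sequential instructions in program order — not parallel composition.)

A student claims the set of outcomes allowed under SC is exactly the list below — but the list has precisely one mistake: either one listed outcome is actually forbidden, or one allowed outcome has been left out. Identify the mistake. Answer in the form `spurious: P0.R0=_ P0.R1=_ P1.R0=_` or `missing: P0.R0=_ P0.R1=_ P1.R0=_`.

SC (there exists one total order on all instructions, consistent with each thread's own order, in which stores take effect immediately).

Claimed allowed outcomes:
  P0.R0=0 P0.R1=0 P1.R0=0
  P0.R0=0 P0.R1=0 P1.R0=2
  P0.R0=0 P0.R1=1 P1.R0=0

outcome vector order: (P0.R0,P0.R1,P1.R0)
under SC → 0/0/0 0/0/2 0/1/0 1/1/0
SC∖claimed = {1/1/0}

missing: P0.R0=1 P0.R1=1 P1.R0=0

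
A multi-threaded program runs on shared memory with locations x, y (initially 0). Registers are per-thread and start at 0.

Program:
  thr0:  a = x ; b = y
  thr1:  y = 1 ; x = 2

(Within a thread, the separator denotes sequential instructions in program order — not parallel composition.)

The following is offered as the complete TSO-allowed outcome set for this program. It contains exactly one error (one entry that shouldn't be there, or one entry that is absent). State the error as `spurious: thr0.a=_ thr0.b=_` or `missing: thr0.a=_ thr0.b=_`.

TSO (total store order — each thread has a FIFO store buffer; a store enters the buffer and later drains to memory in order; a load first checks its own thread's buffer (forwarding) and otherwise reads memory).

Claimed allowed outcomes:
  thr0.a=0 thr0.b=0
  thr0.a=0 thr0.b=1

missing: thr0.a=2 thr0.b=1

outcome vector order: (thr0.a,thr0.b)
TSO: 3 outcomes — {(0,0); (0,1); (2,1)}
TSO∖claimed = {(2,1)}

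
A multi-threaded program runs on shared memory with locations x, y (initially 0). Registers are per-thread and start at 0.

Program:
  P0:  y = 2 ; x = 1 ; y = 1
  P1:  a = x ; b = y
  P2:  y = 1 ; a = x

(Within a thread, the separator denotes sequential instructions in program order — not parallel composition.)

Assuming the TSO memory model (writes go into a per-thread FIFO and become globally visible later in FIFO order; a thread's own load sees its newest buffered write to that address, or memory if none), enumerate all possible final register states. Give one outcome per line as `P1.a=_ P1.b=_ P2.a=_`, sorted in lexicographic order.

outcome vector order: (P1.a,P1.b,P2.a)
|TSO outcomes| = 10

P1.a=0 P1.b=0 P2.a=0
P1.a=0 P1.b=0 P2.a=1
P1.a=0 P1.b=1 P2.a=0
P1.a=0 P1.b=1 P2.a=1
P1.a=0 P1.b=2 P2.a=0
P1.a=0 P1.b=2 P2.a=1
P1.a=1 P1.b=1 P2.a=0
P1.a=1 P1.b=1 P2.a=1
P1.a=1 P1.b=2 P2.a=0
P1.a=1 P1.b=2 P2.a=1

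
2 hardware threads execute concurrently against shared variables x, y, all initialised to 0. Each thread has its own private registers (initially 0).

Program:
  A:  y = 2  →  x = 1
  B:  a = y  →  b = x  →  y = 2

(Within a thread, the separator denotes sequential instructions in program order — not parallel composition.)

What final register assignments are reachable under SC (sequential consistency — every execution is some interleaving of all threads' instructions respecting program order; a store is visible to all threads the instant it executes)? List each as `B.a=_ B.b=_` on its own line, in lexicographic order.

B.a=0 B.b=0
B.a=0 B.b=1
B.a=2 B.b=0
B.a=2 B.b=1

outcome vector order: (B.a,B.b)
|SC outcomes| = 4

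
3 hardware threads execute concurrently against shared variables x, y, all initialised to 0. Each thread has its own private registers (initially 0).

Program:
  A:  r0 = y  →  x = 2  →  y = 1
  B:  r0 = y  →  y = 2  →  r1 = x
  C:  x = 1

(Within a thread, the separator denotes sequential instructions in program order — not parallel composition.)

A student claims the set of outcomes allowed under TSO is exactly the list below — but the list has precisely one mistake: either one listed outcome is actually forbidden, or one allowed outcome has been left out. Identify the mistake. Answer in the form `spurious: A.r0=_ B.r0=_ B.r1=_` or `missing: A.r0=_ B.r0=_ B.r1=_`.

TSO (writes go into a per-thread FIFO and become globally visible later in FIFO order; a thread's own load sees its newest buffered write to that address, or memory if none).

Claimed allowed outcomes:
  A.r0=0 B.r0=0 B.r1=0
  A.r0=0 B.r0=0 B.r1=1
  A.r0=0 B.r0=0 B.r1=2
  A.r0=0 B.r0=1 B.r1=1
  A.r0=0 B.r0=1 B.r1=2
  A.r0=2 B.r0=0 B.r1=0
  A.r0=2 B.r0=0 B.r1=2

outcome vector order: (A.r0,B.r0,B.r1)
[TSO] allowed = {(0,0,0), (0,0,1), (0,0,2), (0,1,1), (0,1,2), (2,0,0), (2,0,1), (2,0,2)}
TSO∖claimed = {(2,0,1)}

missing: A.r0=2 B.r0=0 B.r1=1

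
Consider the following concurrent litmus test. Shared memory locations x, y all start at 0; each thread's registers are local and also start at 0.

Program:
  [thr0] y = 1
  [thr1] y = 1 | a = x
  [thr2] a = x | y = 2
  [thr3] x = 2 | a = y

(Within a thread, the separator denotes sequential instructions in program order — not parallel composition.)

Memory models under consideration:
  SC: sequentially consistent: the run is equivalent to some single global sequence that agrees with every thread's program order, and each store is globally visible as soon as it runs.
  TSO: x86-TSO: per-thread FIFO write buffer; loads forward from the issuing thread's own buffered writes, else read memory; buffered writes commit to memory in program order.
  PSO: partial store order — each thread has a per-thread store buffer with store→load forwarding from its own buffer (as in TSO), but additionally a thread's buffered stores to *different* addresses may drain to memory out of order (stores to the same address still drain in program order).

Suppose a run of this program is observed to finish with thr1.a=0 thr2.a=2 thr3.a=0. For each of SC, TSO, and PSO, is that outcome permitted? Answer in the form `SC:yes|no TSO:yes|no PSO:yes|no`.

outcome vector order: (thr1.a,thr2.a,thr3.a)
[SC] allowed = {001 002 021 022 200 201 202 220 221 222}
[TSO] allowed = {000 001 002 020 021 022 200 201 202 220 221 222}
[PSO] allowed = {000 001 002 020 021 022 200 201 202 220 221 222}
target 020 ∈ {TSO,PSO}

SC:no TSO:yes PSO:yes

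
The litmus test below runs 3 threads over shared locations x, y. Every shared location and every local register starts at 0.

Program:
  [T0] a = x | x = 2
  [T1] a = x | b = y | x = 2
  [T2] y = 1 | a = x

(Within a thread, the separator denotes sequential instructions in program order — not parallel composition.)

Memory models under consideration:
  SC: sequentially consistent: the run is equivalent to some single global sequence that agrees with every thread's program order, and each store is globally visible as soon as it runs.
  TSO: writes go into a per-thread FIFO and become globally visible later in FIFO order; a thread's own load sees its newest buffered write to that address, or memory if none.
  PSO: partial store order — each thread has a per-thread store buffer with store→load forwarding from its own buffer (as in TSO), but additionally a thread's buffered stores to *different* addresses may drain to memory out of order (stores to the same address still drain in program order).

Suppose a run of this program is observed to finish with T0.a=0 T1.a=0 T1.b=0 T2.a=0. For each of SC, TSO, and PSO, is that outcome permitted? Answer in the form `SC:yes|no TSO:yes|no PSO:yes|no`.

SC:yes TSO:yes PSO:yes

outcome vector order: (T0.a,T1.a,T1.b,T2.a)
SC: 11 outcomes — {(0,0,0,0) (0,0,0,2) (0,0,1,0) (0,0,1,2) (0,2,0,2) (0,2,1,0) (0,2,1,2) (2,0,0,0) (2,0,0,2) (2,0,1,0) (2,0,1,2)}
TSO: 12 outcomes — {(0,0,0,0) (0,0,0,2) (0,0,1,0) (0,0,1,2) (0,2,0,0) (0,2,0,2) (0,2,1,0) (0,2,1,2) (2,0,0,0) (2,0,0,2) (2,0,1,0) (2,0,1,2)}
PSO: 12 outcomes — {(0,0,0,0) (0,0,0,2) (0,0,1,0) (0,0,1,2) (0,2,0,0) (0,2,0,2) (0,2,1,0) (0,2,1,2) (2,0,0,0) (2,0,0,2) (2,0,1,0) (2,0,1,2)}
target (0,0,0,0) ∈ {SC,TSO,PSO}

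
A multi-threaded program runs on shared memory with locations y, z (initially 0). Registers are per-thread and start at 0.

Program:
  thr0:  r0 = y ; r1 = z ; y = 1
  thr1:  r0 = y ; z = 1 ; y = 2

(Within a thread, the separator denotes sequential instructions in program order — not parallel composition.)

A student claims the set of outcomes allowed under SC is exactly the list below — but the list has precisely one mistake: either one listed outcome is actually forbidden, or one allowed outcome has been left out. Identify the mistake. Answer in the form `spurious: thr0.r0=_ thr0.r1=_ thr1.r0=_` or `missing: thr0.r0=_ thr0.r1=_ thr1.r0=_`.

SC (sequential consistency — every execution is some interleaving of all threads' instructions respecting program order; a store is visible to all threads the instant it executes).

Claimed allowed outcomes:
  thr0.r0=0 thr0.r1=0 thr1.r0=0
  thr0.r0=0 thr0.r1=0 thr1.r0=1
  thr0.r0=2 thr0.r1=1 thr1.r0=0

missing: thr0.r0=0 thr0.r1=1 thr1.r0=0

outcome vector order: (thr0.r0,thr0.r1,thr1.r0)
[SC] allowed = {0/0/0, 0/0/1, 0/1/0, 2/1/0}
SC∖claimed = {0/1/0}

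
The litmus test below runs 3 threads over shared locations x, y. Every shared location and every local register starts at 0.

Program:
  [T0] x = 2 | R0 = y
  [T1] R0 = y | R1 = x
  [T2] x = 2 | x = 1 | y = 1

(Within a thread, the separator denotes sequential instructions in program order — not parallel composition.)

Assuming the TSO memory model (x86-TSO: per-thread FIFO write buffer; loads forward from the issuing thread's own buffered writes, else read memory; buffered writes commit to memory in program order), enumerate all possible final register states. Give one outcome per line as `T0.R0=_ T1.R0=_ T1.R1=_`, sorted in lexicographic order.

T0.R0=0 T1.R0=0 T1.R1=0
T0.R0=0 T1.R0=0 T1.R1=1
T0.R0=0 T1.R0=0 T1.R1=2
T0.R0=0 T1.R0=1 T1.R1=1
T0.R0=0 T1.R0=1 T1.R1=2
T0.R0=1 T1.R0=0 T1.R1=0
T0.R0=1 T1.R0=0 T1.R1=1
T0.R0=1 T1.R0=0 T1.R1=2
T0.R0=1 T1.R0=1 T1.R1=1
T0.R0=1 T1.R0=1 T1.R1=2

outcome vector order: (T0.R0,T1.R0,T1.R1)
|TSO outcomes| = 10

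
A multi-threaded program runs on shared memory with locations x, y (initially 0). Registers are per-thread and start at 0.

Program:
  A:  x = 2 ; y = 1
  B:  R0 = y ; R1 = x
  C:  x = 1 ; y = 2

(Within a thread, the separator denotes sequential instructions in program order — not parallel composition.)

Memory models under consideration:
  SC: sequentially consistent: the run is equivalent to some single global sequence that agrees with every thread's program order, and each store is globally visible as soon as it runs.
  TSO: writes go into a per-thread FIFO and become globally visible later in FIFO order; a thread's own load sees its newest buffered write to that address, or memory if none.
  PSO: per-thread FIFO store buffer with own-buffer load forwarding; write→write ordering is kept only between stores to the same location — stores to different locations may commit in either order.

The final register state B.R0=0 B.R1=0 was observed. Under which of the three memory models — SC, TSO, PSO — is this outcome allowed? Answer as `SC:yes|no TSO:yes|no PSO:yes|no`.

SC:yes TSO:yes PSO:yes

outcome vector order: (B.R0,B.R1)
[SC] allowed = {00 01 02 11 12 21 22}
[TSO] allowed = {00 01 02 11 12 21 22}
[PSO] allowed = {00 01 02 10 11 12 20 21 22}
target 00 ∈ {SC,TSO,PSO}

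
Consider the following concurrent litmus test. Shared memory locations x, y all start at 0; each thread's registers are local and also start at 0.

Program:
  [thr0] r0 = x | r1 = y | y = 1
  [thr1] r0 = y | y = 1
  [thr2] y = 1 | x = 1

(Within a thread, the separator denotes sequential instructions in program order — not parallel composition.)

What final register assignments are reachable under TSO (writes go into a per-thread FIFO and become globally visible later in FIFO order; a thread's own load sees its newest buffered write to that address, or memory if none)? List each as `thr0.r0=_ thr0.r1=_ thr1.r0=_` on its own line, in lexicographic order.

outcome vector order: (thr0.r0,thr0.r1,thr1.r0)
|TSO outcomes| = 6

thr0.r0=0 thr0.r1=0 thr1.r0=0
thr0.r0=0 thr0.r1=0 thr1.r0=1
thr0.r0=0 thr0.r1=1 thr1.r0=0
thr0.r0=0 thr0.r1=1 thr1.r0=1
thr0.r0=1 thr0.r1=1 thr1.r0=0
thr0.r0=1 thr0.r1=1 thr1.r0=1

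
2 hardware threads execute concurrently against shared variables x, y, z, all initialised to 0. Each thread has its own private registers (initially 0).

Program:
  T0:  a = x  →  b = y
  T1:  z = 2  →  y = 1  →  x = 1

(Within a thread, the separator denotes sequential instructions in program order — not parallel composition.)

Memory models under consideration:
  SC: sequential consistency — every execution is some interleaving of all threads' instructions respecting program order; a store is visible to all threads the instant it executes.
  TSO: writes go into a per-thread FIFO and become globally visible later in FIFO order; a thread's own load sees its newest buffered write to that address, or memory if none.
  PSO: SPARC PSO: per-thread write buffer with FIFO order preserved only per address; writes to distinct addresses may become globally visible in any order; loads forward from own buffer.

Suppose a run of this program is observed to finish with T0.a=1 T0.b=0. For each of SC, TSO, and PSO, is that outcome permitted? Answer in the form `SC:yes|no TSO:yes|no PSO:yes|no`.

SC:no TSO:no PSO:yes

outcome vector order: (T0.a,T0.b)
SC (3): 0/0 0/1 1/1
TSO (3): 0/0 0/1 1/1
PSO (4): 0/0 0/1 1/0 1/1
target 1/0 ∈ {PSO}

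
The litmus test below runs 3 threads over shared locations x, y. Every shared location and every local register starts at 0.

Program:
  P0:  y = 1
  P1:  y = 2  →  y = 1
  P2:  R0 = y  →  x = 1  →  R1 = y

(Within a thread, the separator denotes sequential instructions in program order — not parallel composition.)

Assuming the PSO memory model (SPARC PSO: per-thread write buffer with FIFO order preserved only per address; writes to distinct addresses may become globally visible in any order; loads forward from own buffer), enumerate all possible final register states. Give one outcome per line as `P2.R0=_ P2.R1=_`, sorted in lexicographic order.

outcome vector order: (P2.R0,P2.R1)
|PSO outcomes| = 7

P2.R0=0 P2.R1=0
P2.R0=0 P2.R1=1
P2.R0=0 P2.R1=2
P2.R0=1 P2.R1=1
P2.R0=1 P2.R1=2
P2.R0=2 P2.R1=1
P2.R0=2 P2.R1=2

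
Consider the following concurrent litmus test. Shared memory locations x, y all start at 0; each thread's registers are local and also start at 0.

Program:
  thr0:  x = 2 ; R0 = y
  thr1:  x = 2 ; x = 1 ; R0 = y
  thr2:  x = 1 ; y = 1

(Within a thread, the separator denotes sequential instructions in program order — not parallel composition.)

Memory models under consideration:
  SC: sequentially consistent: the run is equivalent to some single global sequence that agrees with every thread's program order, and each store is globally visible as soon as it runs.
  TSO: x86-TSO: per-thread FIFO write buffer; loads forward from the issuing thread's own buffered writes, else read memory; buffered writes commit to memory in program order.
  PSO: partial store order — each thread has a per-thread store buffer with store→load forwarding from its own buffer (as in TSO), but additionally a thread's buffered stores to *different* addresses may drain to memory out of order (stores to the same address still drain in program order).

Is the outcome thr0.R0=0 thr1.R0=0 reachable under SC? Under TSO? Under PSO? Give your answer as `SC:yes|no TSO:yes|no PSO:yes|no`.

SC:yes TSO:yes PSO:yes

outcome vector order: (thr0.R0,thr1.R0)
under SC → 00; 01; 10; 11
under TSO → 00; 01; 10; 11
under PSO → 00; 01; 10; 11
target 00 ∈ {SC,TSO,PSO}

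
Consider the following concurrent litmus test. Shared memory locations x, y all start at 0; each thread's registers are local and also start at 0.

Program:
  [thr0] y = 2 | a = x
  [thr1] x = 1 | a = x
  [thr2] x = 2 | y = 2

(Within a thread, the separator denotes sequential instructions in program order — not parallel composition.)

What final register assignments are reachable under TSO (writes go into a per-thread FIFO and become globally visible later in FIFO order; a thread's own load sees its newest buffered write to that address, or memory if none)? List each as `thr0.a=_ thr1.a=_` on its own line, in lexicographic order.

thr0.a=0 thr1.a=1
thr0.a=0 thr1.a=2
thr0.a=1 thr1.a=1
thr0.a=1 thr1.a=2
thr0.a=2 thr1.a=1
thr0.a=2 thr1.a=2

outcome vector order: (thr0.a,thr1.a)
|TSO outcomes| = 6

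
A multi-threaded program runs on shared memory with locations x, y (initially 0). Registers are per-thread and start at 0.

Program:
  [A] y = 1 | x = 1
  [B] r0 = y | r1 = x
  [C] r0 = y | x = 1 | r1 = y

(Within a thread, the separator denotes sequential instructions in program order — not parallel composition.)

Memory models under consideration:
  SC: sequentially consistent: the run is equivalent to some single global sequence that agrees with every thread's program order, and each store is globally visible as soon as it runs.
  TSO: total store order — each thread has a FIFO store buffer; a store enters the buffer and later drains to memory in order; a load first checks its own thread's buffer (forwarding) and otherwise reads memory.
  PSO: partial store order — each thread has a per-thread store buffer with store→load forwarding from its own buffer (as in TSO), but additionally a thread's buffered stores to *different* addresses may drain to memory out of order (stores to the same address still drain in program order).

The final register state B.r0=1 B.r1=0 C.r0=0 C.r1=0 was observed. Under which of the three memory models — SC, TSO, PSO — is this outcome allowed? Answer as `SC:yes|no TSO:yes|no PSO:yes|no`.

outcome vector order: (B.r0,B.r1,C.r0,C.r1)
SC (11): (0,0,0,0) (0,0,0,1) (0,0,1,1) (0,1,0,0) (0,1,0,1) (0,1,1,1) (1,0,0,1) (1,0,1,1) (1,1,0,0) (1,1,0,1) (1,1,1,1)
TSO (12): (0,0,0,0) (0,0,0,1) (0,0,1,1) (0,1,0,0) (0,1,0,1) (0,1,1,1) (1,0,0,0) (1,0,0,1) (1,0,1,1) (1,1,0,0) (1,1,0,1) (1,1,1,1)
PSO (12): (0,0,0,0) (0,0,0,1) (0,0,1,1) (0,1,0,0) (0,1,0,1) (0,1,1,1) (1,0,0,0) (1,0,0,1) (1,0,1,1) (1,1,0,0) (1,1,0,1) (1,1,1,1)
target (1,0,0,0) ∈ {TSO,PSO}

SC:no TSO:yes PSO:yes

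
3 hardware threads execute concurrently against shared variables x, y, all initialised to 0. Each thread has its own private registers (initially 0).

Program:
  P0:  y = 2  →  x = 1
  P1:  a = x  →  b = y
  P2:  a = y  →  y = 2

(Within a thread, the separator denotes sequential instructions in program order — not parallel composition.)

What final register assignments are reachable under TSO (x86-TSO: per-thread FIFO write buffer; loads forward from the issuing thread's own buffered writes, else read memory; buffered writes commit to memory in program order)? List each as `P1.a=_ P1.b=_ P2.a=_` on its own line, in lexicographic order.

outcome vector order: (P1.a,P1.b,P2.a)
|TSO outcomes| = 6

P1.a=0 P1.b=0 P2.a=0
P1.a=0 P1.b=0 P2.a=2
P1.a=0 P1.b=2 P2.a=0
P1.a=0 P1.b=2 P2.a=2
P1.a=1 P1.b=2 P2.a=0
P1.a=1 P1.b=2 P2.a=2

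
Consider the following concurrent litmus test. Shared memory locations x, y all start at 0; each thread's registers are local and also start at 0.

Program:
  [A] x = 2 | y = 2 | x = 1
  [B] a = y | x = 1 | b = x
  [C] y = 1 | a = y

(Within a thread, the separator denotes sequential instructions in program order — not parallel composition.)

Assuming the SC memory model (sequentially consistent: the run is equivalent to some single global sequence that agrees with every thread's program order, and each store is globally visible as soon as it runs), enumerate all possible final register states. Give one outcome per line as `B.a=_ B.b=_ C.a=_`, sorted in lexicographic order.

B.a=0 B.b=1 C.a=1
B.a=0 B.b=1 C.a=2
B.a=0 B.b=2 C.a=1
B.a=0 B.b=2 C.a=2
B.a=1 B.b=1 C.a=1
B.a=1 B.b=1 C.a=2
B.a=1 B.b=2 C.a=1
B.a=1 B.b=2 C.a=2
B.a=2 B.b=1 C.a=1
B.a=2 B.b=1 C.a=2

outcome vector order: (B.a,B.b,C.a)
|SC outcomes| = 10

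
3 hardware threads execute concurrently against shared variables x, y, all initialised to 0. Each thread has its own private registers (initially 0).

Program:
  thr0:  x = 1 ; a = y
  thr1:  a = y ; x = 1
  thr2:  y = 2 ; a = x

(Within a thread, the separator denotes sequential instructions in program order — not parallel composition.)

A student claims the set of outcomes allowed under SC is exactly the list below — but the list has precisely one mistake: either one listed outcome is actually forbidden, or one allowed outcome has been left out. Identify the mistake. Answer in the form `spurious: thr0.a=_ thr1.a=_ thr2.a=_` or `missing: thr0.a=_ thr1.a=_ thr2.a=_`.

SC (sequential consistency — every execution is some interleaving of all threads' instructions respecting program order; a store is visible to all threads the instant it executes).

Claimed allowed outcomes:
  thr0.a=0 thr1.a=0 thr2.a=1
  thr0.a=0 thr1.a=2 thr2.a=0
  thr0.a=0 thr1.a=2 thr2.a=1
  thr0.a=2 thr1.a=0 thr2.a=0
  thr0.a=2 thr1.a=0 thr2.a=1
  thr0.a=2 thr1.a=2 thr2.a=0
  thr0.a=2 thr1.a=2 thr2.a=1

outcome vector order: (thr0.a,thr1.a,thr2.a)
SC: 6 outcomes — {001 021 200 201 220 221}
claimed∖SC = {020}

spurious: thr0.a=0 thr1.a=2 thr2.a=0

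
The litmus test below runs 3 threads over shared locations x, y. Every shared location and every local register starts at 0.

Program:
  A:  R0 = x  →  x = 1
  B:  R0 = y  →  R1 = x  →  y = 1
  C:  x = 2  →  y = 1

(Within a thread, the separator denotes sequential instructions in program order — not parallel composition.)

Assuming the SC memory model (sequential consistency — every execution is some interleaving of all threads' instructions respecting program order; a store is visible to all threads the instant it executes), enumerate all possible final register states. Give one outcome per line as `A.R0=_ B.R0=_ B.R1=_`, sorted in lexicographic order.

A.R0=0 B.R0=0 B.R1=0
A.R0=0 B.R0=0 B.R1=1
A.R0=0 B.R0=0 B.R1=2
A.R0=0 B.R0=1 B.R1=1
A.R0=0 B.R0=1 B.R1=2
A.R0=2 B.R0=0 B.R1=0
A.R0=2 B.R0=0 B.R1=1
A.R0=2 B.R0=0 B.R1=2
A.R0=2 B.R0=1 B.R1=1
A.R0=2 B.R0=1 B.R1=2

outcome vector order: (A.R0,B.R0,B.R1)
|SC outcomes| = 10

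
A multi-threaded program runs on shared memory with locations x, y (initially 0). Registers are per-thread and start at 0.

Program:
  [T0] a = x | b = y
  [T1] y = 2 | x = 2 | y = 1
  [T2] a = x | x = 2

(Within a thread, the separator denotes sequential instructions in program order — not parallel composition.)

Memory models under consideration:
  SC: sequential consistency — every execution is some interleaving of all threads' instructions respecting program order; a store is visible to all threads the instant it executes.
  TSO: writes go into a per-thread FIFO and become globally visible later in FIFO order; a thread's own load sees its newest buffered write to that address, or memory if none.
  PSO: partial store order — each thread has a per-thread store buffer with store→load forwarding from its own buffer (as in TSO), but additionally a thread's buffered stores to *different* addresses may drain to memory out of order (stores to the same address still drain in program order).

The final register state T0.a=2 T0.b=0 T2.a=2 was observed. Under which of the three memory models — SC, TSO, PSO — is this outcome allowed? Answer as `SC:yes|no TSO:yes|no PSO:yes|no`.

SC:no TSO:no PSO:yes

outcome vector order: (T0.a,T0.b,T2.a)
SC: 11 outcomes — {(0,0,0) (0,0,2) (0,1,0) (0,1,2) (0,2,0) (0,2,2) (2,0,0) (2,1,0) (2,1,2) (2,2,0) (2,2,2)}
TSO: 11 outcomes — {(0,0,0) (0,0,2) (0,1,0) (0,1,2) (0,2,0) (0,2,2) (2,0,0) (2,1,0) (2,1,2) (2,2,0) (2,2,2)}
PSO: 12 outcomes — {(0,0,0) (0,0,2) (0,1,0) (0,1,2) (0,2,0) (0,2,2) (2,0,0) (2,0,2) (2,1,0) (2,1,2) (2,2,0) (2,2,2)}
target (2,0,2) ∈ {PSO}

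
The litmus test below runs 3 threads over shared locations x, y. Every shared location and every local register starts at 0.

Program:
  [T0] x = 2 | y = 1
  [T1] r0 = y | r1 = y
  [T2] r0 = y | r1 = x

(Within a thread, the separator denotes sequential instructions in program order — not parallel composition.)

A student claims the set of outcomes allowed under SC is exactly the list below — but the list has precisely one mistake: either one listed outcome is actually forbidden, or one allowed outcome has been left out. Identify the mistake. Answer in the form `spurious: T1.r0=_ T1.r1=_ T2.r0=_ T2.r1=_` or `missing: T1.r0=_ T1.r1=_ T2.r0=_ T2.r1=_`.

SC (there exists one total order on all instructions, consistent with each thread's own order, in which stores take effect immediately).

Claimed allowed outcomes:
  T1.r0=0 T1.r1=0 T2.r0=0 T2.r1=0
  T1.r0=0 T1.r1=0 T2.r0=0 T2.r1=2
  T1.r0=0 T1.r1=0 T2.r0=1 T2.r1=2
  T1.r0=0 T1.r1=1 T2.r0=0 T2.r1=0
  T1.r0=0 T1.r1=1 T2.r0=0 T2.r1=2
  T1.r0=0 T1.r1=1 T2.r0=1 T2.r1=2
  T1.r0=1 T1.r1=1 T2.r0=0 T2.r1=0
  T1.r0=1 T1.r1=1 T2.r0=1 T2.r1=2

outcome vector order: (T1.r0,T1.r1,T2.r0,T2.r1)
[SC] allowed = {<0 0 0 0> <0 0 0 2> <0 0 1 2> <0 1 0 0> <0 1 0 2> <0 1 1 2> <1 1 0 0> <1 1 0 2> <1 1 1 2>}
SC∖claimed = {<1 1 0 2>}

missing: T1.r0=1 T1.r1=1 T2.r0=0 T2.r1=2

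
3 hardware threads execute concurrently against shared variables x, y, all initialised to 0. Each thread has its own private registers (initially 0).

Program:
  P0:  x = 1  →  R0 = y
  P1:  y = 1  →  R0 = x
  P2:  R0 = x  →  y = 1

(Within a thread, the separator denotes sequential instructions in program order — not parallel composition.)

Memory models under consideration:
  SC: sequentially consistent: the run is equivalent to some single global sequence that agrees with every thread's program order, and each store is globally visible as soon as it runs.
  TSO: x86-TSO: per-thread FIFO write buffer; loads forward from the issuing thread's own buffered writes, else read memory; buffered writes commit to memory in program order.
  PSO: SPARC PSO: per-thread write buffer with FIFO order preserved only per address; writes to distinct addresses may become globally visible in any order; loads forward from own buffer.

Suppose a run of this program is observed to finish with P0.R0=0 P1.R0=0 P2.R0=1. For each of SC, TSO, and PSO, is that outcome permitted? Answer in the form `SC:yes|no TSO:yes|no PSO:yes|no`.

SC:no TSO:yes PSO:yes

outcome vector order: (P0.R0,P1.R0,P2.R0)
SC (6): <0 1 0> <0 1 1> <1 0 0> <1 0 1> <1 1 0> <1 1 1>
TSO (8): <0 0 0> <0 0 1> <0 1 0> <0 1 1> <1 0 0> <1 0 1> <1 1 0> <1 1 1>
PSO (8): <0 0 0> <0 0 1> <0 1 0> <0 1 1> <1 0 0> <1 0 1> <1 1 0> <1 1 1>
target <0 0 1> ∈ {TSO,PSO}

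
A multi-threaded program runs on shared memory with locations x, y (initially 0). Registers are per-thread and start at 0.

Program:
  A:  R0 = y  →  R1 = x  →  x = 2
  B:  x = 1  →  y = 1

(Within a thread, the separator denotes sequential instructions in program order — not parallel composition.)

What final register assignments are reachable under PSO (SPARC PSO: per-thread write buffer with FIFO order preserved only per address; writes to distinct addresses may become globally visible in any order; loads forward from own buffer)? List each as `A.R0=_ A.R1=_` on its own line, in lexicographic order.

A.R0=0 A.R1=0
A.R0=0 A.R1=1
A.R0=1 A.R1=0
A.R0=1 A.R1=1

outcome vector order: (A.R0,A.R1)
|PSO outcomes| = 4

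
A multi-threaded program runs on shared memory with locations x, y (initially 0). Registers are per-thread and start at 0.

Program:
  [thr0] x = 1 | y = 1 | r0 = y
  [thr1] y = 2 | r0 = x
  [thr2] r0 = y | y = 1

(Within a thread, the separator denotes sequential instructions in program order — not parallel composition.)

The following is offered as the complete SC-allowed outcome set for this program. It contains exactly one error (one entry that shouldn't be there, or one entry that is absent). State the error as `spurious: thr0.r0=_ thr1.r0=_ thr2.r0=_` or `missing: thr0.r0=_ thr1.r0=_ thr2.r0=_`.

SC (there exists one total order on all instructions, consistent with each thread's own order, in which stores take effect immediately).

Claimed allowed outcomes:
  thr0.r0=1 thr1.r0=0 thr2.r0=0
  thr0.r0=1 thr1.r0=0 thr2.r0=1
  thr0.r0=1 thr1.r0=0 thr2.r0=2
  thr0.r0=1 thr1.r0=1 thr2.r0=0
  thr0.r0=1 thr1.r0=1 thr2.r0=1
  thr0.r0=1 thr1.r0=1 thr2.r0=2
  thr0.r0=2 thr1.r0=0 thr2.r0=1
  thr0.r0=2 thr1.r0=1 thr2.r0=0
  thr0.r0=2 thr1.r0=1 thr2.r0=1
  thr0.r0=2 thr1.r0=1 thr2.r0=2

outcome vector order: (thr0.r0,thr1.r0,thr2.r0)
SC: 9 outcomes — {(1,0,0), (1,0,1), (1,0,2), (1,1,0), (1,1,1), (1,1,2), (2,1,0), (2,1,1), (2,1,2)}
claimed∖SC = {(2,0,1)}

spurious: thr0.r0=2 thr1.r0=0 thr2.r0=1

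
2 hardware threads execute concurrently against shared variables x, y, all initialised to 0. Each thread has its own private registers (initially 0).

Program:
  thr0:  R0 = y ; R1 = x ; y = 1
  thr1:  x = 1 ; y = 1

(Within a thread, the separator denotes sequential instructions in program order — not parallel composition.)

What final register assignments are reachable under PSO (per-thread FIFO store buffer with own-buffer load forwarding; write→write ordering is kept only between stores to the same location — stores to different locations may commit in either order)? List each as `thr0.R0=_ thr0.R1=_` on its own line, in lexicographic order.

outcome vector order: (thr0.R0,thr0.R1)
|PSO outcomes| = 4

thr0.R0=0 thr0.R1=0
thr0.R0=0 thr0.R1=1
thr0.R0=1 thr0.R1=0
thr0.R0=1 thr0.R1=1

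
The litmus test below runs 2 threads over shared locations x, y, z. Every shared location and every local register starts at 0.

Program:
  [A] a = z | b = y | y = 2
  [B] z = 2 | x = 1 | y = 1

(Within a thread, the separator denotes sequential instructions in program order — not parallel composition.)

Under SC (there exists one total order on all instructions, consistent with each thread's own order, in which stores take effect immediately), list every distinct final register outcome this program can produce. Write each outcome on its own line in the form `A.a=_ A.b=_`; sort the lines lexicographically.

A.a=0 A.b=0
A.a=0 A.b=1
A.a=2 A.b=0
A.a=2 A.b=1

outcome vector order: (A.a,A.b)
|SC outcomes| = 4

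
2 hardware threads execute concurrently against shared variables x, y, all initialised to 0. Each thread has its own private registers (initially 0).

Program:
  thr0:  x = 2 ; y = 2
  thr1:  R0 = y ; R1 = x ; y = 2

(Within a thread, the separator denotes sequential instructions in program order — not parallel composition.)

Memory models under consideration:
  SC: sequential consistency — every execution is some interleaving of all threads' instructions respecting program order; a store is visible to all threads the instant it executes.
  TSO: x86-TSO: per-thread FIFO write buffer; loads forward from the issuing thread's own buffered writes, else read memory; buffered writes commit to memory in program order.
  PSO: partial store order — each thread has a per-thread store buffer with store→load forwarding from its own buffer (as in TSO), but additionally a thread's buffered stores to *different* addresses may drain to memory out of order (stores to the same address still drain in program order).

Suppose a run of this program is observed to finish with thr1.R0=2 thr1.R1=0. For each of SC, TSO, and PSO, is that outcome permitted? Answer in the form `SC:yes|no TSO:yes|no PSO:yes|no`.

SC:no TSO:no PSO:yes

outcome vector order: (thr1.R0,thr1.R1)
under SC → <0 0>; <0 2>; <2 2>
under TSO → <0 0>; <0 2>; <2 2>
under PSO → <0 0>; <0 2>; <2 0>; <2 2>
target <2 0> ∈ {PSO}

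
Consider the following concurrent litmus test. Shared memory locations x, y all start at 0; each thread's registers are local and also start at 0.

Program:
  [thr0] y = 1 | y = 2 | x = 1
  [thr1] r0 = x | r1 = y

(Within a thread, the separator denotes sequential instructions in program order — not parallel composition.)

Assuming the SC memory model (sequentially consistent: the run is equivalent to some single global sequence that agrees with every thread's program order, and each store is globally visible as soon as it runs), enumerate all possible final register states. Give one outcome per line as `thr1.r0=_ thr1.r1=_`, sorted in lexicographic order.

outcome vector order: (thr1.r0,thr1.r1)
|SC outcomes| = 4

thr1.r0=0 thr1.r1=0
thr1.r0=0 thr1.r1=1
thr1.r0=0 thr1.r1=2
thr1.r0=1 thr1.r1=2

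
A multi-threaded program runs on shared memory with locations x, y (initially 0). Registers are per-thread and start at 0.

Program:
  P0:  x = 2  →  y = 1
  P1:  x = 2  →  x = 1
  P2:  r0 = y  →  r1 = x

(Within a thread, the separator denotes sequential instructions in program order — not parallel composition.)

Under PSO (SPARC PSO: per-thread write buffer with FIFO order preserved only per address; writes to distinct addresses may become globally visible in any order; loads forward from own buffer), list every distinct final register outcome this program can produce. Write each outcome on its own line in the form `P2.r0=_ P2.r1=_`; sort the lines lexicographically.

P2.r0=0 P2.r1=0
P2.r0=0 P2.r1=1
P2.r0=0 P2.r1=2
P2.r0=1 P2.r1=0
P2.r0=1 P2.r1=1
P2.r0=1 P2.r1=2

outcome vector order: (P2.r0,P2.r1)
|PSO outcomes| = 6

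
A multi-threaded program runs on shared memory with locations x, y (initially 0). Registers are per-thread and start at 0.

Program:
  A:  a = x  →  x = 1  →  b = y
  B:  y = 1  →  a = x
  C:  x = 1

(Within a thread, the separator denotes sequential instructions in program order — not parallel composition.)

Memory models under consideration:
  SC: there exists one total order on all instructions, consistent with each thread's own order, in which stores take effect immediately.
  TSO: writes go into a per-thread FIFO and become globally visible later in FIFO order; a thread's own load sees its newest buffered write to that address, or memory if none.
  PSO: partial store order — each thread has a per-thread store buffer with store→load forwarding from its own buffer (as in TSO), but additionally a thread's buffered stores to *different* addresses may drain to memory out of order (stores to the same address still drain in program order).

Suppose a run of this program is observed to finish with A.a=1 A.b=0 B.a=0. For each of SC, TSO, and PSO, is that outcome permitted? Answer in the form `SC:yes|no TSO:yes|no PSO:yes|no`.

SC:no TSO:yes PSO:yes

outcome vector order: (A.a,A.b,B.a)
[SC] allowed = {0/0/1 0/1/0 0/1/1 1/0/1 1/1/0 1/1/1}
[TSO] allowed = {0/0/0 0/0/1 0/1/0 0/1/1 1/0/0 1/0/1 1/1/0 1/1/1}
[PSO] allowed = {0/0/0 0/0/1 0/1/0 0/1/1 1/0/0 1/0/1 1/1/0 1/1/1}
target 1/0/0 ∈ {TSO,PSO}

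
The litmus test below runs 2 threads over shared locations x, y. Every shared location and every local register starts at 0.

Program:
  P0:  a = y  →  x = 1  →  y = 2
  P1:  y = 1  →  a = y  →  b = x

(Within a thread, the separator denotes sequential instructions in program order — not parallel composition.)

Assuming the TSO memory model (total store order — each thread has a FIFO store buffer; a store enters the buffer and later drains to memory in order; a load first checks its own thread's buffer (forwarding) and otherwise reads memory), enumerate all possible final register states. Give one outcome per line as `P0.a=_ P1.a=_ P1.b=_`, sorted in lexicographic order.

P0.a=0 P1.a=1 P1.b=0
P0.a=0 P1.a=1 P1.b=1
P0.a=0 P1.a=2 P1.b=1
P0.a=1 P1.a=1 P1.b=0
P0.a=1 P1.a=1 P1.b=1
P0.a=1 P1.a=2 P1.b=1

outcome vector order: (P0.a,P1.a,P1.b)
|TSO outcomes| = 6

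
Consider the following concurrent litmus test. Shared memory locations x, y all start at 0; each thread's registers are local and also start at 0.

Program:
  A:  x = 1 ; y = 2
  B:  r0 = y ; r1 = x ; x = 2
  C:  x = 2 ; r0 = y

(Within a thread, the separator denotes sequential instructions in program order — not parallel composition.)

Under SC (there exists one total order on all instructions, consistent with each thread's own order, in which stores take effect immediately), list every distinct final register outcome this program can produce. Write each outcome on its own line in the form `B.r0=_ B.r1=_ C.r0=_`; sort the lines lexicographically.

outcome vector order: (B.r0,B.r1,C.r0)
|SC outcomes| = 10

B.r0=0 B.r1=0 C.r0=0
B.r0=0 B.r1=0 C.r0=2
B.r0=0 B.r1=1 C.r0=0
B.r0=0 B.r1=1 C.r0=2
B.r0=0 B.r1=2 C.r0=0
B.r0=0 B.r1=2 C.r0=2
B.r0=2 B.r1=1 C.r0=0
B.r0=2 B.r1=1 C.r0=2
B.r0=2 B.r1=2 C.r0=0
B.r0=2 B.r1=2 C.r0=2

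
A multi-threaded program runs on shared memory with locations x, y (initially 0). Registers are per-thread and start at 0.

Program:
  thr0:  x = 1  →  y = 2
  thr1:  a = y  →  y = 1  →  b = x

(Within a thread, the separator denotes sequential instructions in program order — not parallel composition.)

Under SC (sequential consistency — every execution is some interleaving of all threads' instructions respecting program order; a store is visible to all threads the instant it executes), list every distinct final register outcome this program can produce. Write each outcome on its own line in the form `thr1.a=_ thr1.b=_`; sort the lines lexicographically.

outcome vector order: (thr1.a,thr1.b)
|SC outcomes| = 3

thr1.a=0 thr1.b=0
thr1.a=0 thr1.b=1
thr1.a=2 thr1.b=1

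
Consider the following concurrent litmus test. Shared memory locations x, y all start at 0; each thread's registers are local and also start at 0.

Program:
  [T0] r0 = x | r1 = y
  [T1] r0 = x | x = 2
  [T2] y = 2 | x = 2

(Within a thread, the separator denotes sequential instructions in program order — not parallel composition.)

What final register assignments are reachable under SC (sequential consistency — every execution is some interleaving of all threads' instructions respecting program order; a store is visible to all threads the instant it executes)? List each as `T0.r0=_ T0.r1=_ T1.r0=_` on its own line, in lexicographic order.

T0.r0=0 T0.r1=0 T1.r0=0
T0.r0=0 T0.r1=0 T1.r0=2
T0.r0=0 T0.r1=2 T1.r0=0
T0.r0=0 T0.r1=2 T1.r0=2
T0.r0=2 T0.r1=0 T1.r0=0
T0.r0=2 T0.r1=2 T1.r0=0
T0.r0=2 T0.r1=2 T1.r0=2

outcome vector order: (T0.r0,T0.r1,T1.r0)
|SC outcomes| = 7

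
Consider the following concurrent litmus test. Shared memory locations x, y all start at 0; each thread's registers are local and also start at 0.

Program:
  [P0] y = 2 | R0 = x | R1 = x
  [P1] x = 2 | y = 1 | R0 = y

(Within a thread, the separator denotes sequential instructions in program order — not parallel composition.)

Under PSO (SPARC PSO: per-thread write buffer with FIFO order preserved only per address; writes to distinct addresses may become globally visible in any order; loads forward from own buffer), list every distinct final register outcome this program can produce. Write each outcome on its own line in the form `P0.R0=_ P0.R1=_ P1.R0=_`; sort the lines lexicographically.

outcome vector order: (P0.R0,P0.R1,P1.R0)
|PSO outcomes| = 6

P0.R0=0 P0.R1=0 P1.R0=1
P0.R0=0 P0.R1=0 P1.R0=2
P0.R0=0 P0.R1=2 P1.R0=1
P0.R0=0 P0.R1=2 P1.R0=2
P0.R0=2 P0.R1=2 P1.R0=1
P0.R0=2 P0.R1=2 P1.R0=2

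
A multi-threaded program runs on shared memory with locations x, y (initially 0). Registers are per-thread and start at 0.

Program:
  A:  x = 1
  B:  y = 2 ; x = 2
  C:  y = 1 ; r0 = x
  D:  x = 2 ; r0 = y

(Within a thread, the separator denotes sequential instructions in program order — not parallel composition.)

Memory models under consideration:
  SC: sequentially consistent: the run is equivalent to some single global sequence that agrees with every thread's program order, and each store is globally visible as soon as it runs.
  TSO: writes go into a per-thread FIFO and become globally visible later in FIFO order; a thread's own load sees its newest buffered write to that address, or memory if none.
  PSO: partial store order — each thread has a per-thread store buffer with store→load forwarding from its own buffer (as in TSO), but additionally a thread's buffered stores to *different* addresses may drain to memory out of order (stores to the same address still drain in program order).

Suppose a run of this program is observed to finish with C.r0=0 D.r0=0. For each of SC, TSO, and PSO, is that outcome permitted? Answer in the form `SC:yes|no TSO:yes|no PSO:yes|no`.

SC:no TSO:yes PSO:yes

outcome vector order: (C.r0,D.r0)
SC (8): 01, 02, 10, 11, 12, 20, 21, 22
TSO (9): 00, 01, 02, 10, 11, 12, 20, 21, 22
PSO (9): 00, 01, 02, 10, 11, 12, 20, 21, 22
target 00 ∈ {TSO,PSO}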